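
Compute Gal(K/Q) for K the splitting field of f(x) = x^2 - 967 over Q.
Gal(K/Q) = Z/2Z (cyclic of order 2)

x^2 - 967 is irreducible over Q since 967 is not a rational square. The splitting field Q(sqrt(967)) has degree 2 over Q, and its unique nontrivial automorphism is sqrt(967) ↦ -sqrt(967). Hence Gal(Q(sqrt(967))/Q) = Z/2Z.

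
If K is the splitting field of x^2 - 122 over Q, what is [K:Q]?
[K:Q] = 2

The polynomial x^2 - 122 is irreducible over Q since 122 is not a perfect square. Its splitting field is Q(sqrt(122)), which has degree 2 over Q.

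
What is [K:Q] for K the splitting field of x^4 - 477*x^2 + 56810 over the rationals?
[K:Q] = 4

f factors as (x^2 - 230)(x^2 - 247); the splitting field is K = Q(sqrt(230), sqrt(247)). Since 230, 247, and 56810 are all non-squares in Q, the three subfields Q(sqrt(230)), Q(sqrt(247)), Q(sqrt(56810)) are distinct degree-2 extensions, so [K:Q] = 4 (Klein four Galois group).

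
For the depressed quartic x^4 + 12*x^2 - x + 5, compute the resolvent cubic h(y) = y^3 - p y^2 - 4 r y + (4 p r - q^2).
h(y) = y^3 - 12*y^2 - 20*y + 239

Identify coefficients: p = 12, q = -1, r = 5.
Plug into h(y) = y^3 - p y^2 - 4 r y + (4 p r - q^2):
  h(y) = y^3 - (12) y^2 - 4*(5) y + (4*(12)*(5) - (-1)^2)
       = y^3 + (-12) y^2 + (-20) y + (239).
Simplifying: h(y) = y^3 - 12*y^2 - 20*y + 239.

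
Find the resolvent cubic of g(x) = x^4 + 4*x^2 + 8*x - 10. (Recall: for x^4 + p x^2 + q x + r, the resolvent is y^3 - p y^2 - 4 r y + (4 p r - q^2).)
h(y) = y^3 - 4*y^2 + 40*y - 224

Identify coefficients: p = 4, q = 8, r = -10.
Plug into h(y) = y^3 - p y^2 - 4 r y + (4 p r - q^2):
  h(y) = y^3 - (4) y^2 - 4*(-10) y + (4*(4)*(-10) - (8)^2)
       = y^3 + (-4) y^2 + (40) y + (-224).
Simplifying: h(y) = y^3 - 4*y^2 + 40*y - 224.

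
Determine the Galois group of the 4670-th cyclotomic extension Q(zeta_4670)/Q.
|Gal(Q(zeta_4670)/Q)| = phi(4670) = 1864; group ≅ (Z/4670Z)^* ≅ Z/4Z × Z/466Z

The n-th cyclotomic polynomial Φ_4670(x) is the minimal polynomial of zeta_4670 over Q and has degree phi(4670) = 1864. So Q(zeta_4670) is a degree-1864 Galois extension with Galois group (Z/4670Z)^*. By CRT, (Z/4670Z)^* ≅ (Z/2Z)^* × (Z/5Z)^* × (Z/467Z)^*. Each prime-power unit group is (Z/2Z)^* ≅ trivial group (order 1); (Z/5Z)^* ≅ Z/4Z; (Z/467Z)^* ≅ Z/466Z. Hence Gal(Q(zeta_4670)/Q) ≅ Z/4Z × Z/466Z.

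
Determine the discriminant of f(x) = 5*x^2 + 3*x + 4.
Δ = -71

For a quadratic a x^2 + b x + c the discriminant is Δ = b^2 - 4ac = (3)^2 - 4*(5)*(4) = 9 - (80) = -71.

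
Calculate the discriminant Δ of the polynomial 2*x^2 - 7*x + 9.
Δ = -23

For a quadratic a x^2 + b x + c the discriminant is Δ = b^2 - 4ac = (-7)^2 - 4*(2)*(9) = 49 - (72) = -23.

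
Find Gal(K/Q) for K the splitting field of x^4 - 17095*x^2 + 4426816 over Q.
Gal(K/Q) = Z/2Z (cyclic of order 2)

f factors as (x^2 - 263)(x^2 - 16832), so the splitting field is K = Q(sqrt(263), sqrt(16832)). The squarefree part of 263 is 263 and the squarefree part of 16832 is also 263, so sqrt(263) and sqrt(16832) are both rational multiples of sqrt(263). Hence Q(sqrt(263)) = Q(sqrt(16832)) = Q(sqrt(263)), and the splitting field collapses to a single degree-2 extension with Galois group Z/2Z.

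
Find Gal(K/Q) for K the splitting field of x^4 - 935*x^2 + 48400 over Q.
Gal(K/Q) = Z/2Z (cyclic of order 2)

f factors as (x^2 - 880)(x^2 - 55), so the splitting field is K = Q(sqrt(880), sqrt(55)). The squarefree part of 880 is 55 and the squarefree part of 55 is also 55, so sqrt(880) and sqrt(55) are both rational multiples of sqrt(55). Hence Q(sqrt(880)) = Q(sqrt(55)) = Q(sqrt(55)), and the splitting field collapses to a single degree-2 extension with Galois group Z/2Z.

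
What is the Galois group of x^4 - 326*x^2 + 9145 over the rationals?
Gal(K/Q) = V_4 (Klein four-group, Z/2Z × Z/2Z)

f factors as (x^2 - 295)(x^2 - 31), so the splitting field is K = Q(sqrt(295), sqrt(31)). The elements 295, 31, 9145 are all non-squares in Q, so sqrt(295) and sqrt(31) generate independent quadratic extensions. Thus [K:Q] = 4 and Gal(K/Q) is generated by the two order-2 automorphisms sqrt(295) ↦ -sqrt(295) and sqrt(31) ↦ -sqrt(31), giving V_4.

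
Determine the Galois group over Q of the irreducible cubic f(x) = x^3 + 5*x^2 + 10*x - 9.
Gal(K/Q) = S_3 (symmetric group of order 6)

Compute the discriminant of x^3 + (5)*x^2 + (10)*x + (-9): Δ = -7287. Since Δ is not a rational square, the Galois group is not contained in A_3; it must be the full S_3 (irreducibility of the cubic rules out anything smaller).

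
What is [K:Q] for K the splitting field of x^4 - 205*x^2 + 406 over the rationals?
[K:Q] = 4

f factors as (x^2 - 2)(x^2 - 203); the splitting field is K = Q(sqrt(2), sqrt(203)). Since 2, 203, and 406 are all non-squares in Q, the three subfields Q(sqrt(2)), Q(sqrt(203)), Q(sqrt(406)) are distinct degree-2 extensions, so [K:Q] = 4 (Klein four Galois group).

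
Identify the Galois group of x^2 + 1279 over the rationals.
Gal(K/Q) = Z/2Z (cyclic of order 2)

x^2 + 1279 is irreducible over Q since -1279 is not a rational square. The splitting field Q(sqrt(-1279)) has degree 2 over Q, and its unique nontrivial automorphism is sqrt(-1279) ↦ -sqrt(-1279). Hence Gal(Q(sqrt(-1279))/Q) = Z/2Z.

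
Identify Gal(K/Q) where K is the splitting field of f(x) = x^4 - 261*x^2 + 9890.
Gal(K/Q) = V_4 (Klein four-group, Z/2Z × Z/2Z)

f factors as (x^2 - 215)(x^2 - 46), so the splitting field is K = Q(sqrt(215), sqrt(46)). The elements 215, 46, 9890 are all non-squares in Q, so sqrt(215) and sqrt(46) generate independent quadratic extensions. Thus [K:Q] = 4 and Gal(K/Q) is generated by the two order-2 automorphisms sqrt(215) ↦ -sqrt(215) and sqrt(46) ↦ -sqrt(46), giving V_4.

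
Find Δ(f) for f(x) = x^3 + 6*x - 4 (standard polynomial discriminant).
Δ = -1296

For a depressed cubic x^3 + p x + q the discriminant is Δ = -4 p^3 - 27 q^2 = -4*(6)^3 - 27*(-4)^2 = -864 - 432 = -1296.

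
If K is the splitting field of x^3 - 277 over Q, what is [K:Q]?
[K:Q] = 6

x^3 - 277 has one real root r = 277^(1/3) and two complex roots r*zeta_3, r*zeta_3^2 where zeta_3 = e^(2*pi*i/3). The splitting field is Q(r, zeta_3). [Q(r):Q] = 3 and [Q(zeta_3):Q] = 2 with gcd = 1, so [Q(r, zeta_3):Q] = 3 * 2 = 6.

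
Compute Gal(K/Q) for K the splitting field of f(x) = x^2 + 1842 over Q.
Gal(K/Q) = Z/2Z (cyclic of order 2)

x^2 + 1842 is irreducible over Q since -1842 is not a rational square. The splitting field Q(sqrt(-1842)) has degree 2 over Q, and its unique nontrivial automorphism is sqrt(-1842) ↦ -sqrt(-1842). Hence Gal(Q(sqrt(-1842))/Q) = Z/2Z.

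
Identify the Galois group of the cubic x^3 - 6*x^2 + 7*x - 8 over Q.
Gal(K/Q) = S_3 (symmetric group of order 6)

Compute the discriminant of x^3 + (-6)*x^2 + (7)*x + (-8): Δ = -2200. Since Δ is not a rational square, the Galois group is not contained in A_3; it must be the full S_3 (irreducibility of the cubic rules out anything smaller).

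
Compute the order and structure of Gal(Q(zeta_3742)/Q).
|Gal(Q(zeta_3742)/Q)| = phi(3742) = 1870; group ≅ (Z/3742Z)^* ≅ Z/1870Z

The n-th cyclotomic polynomial Φ_3742(x) is the minimal polynomial of zeta_3742 over Q and has degree phi(3742) = 1870. So Q(zeta_3742) is a degree-1870 Galois extension with Galois group (Z/3742Z)^*. By CRT, (Z/3742Z)^* ≅ (Z/2Z)^* × (Z/1871Z)^*. Each prime-power unit group is (Z/2Z)^* ≅ trivial group (order 1); (Z/1871Z)^* ≅ Z/1870Z. Hence Gal(Q(zeta_3742)/Q) ≅ Z/1870Z.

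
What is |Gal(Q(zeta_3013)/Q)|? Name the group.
|Gal(Q(zeta_3013)/Q)| = phi(3013) = 2860; group ≅ (Z/3013Z)^* ≅ Z/22Z × Z/130Z

The n-th cyclotomic polynomial Φ_3013(x) is the minimal polynomial of zeta_3013 over Q and has degree phi(3013) = 2860. So Q(zeta_3013) is a degree-2860 Galois extension with Galois group (Z/3013Z)^*. By CRT, (Z/3013Z)^* ≅ (Z/23Z)^* × (Z/131Z)^*. Each prime-power unit group is (Z/23Z)^* ≅ Z/22Z; (Z/131Z)^* ≅ Z/130Z. Hence Gal(Q(zeta_3013)/Q) ≅ Z/22Z × Z/130Z.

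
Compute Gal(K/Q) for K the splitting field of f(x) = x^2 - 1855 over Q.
Gal(K/Q) = Z/2Z (cyclic of order 2)

x^2 - 1855 is irreducible over Q since 1855 is not a rational square. The splitting field Q(sqrt(1855)) has degree 2 over Q, and its unique nontrivial automorphism is sqrt(1855) ↦ -sqrt(1855). Hence Gal(Q(sqrt(1855))/Q) = Z/2Z.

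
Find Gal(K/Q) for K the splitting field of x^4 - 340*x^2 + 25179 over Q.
Gal(K/Q) = V_4 (Klein four-group, Z/2Z × Z/2Z)

f factors as (x^2 - 231)(x^2 - 109), so the splitting field is K = Q(sqrt(231), sqrt(109)). The elements 231, 109, 25179 are all non-squares in Q, so sqrt(231) and sqrt(109) generate independent quadratic extensions. Thus [K:Q] = 4 and Gal(K/Q) is generated by the two order-2 automorphisms sqrt(231) ↦ -sqrt(231) and sqrt(109) ↦ -sqrt(109), giving V_4.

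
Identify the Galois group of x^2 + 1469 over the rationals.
Gal(K/Q) = Z/2Z (cyclic of order 2)

x^2 + 1469 is irreducible over Q since -1469 is not a rational square. The splitting field Q(sqrt(-1469)) has degree 2 over Q, and its unique nontrivial automorphism is sqrt(-1469) ↦ -sqrt(-1469). Hence Gal(Q(sqrt(-1469))/Q) = Z/2Z.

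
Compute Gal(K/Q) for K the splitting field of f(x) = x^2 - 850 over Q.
Gal(K/Q) = Z/2Z (cyclic of order 2)

x^2 - 850 is irreducible over Q since 850 is not a rational square. The splitting field Q(sqrt(850)) has degree 2 over Q, and its unique nontrivial automorphism is sqrt(850) ↦ -sqrt(850). Hence Gal(Q(sqrt(850))/Q) = Z/2Z.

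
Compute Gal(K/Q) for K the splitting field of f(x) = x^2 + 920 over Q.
Gal(K/Q) = Z/2Z (cyclic of order 2)

x^2 + 920 is irreducible over Q since -920 is not a rational square. The splitting field Q(sqrt(-920)) has degree 2 over Q, and its unique nontrivial automorphism is sqrt(-920) ↦ -sqrt(-920). Hence Gal(Q(sqrt(-920))/Q) = Z/2Z.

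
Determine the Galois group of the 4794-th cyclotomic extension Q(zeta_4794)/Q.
|Gal(Q(zeta_4794)/Q)| = phi(4794) = 1472; group ≅ (Z/4794Z)^* ≅ Z/2Z × Z/16Z × Z/46Z

The n-th cyclotomic polynomial Φ_4794(x) is the minimal polynomial of zeta_4794 over Q and has degree phi(4794) = 1472. So Q(zeta_4794) is a degree-1472 Galois extension with Galois group (Z/4794Z)^*. By CRT, (Z/4794Z)^* ≅ (Z/2Z)^* × (Z/3Z)^* × (Z/17Z)^* × (Z/47Z)^*. Each prime-power unit group is (Z/2Z)^* ≅ trivial group (order 1); (Z/3Z)^* ≅ Z/2Z; (Z/17Z)^* ≅ Z/16Z; (Z/47Z)^* ≅ Z/46Z. Hence Gal(Q(zeta_4794)/Q) ≅ Z/2Z × Z/16Z × Z/46Z.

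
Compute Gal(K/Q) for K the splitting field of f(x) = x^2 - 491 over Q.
Gal(K/Q) = Z/2Z (cyclic of order 2)

x^2 - 491 is irreducible over Q since 491 is not a rational square. The splitting field Q(sqrt(491)) has degree 2 over Q, and its unique nontrivial automorphism is sqrt(491) ↦ -sqrt(491). Hence Gal(Q(sqrt(491))/Q) = Z/2Z.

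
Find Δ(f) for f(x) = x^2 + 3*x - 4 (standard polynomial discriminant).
Δ = 25

For a quadratic a x^2 + b x + c the discriminant is Δ = b^2 - 4ac = (3)^2 - 4*(1)*(-4) = 9 - (-16) = 25.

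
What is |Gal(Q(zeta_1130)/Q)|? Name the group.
|Gal(Q(zeta_1130)/Q)| = phi(1130) = 448; group ≅ (Z/1130Z)^* ≅ Z/4Z × Z/112Z

The n-th cyclotomic polynomial Φ_1130(x) is the minimal polynomial of zeta_1130 over Q and has degree phi(1130) = 448. So Q(zeta_1130) is a degree-448 Galois extension with Galois group (Z/1130Z)^*. By CRT, (Z/1130Z)^* ≅ (Z/2Z)^* × (Z/5Z)^* × (Z/113Z)^*. Each prime-power unit group is (Z/2Z)^* ≅ trivial group (order 1); (Z/5Z)^* ≅ Z/4Z; (Z/113Z)^* ≅ Z/112Z. Hence Gal(Q(zeta_1130)/Q) ≅ Z/4Z × Z/112Z.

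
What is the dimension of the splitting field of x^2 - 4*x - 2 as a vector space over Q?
[K:Q] = 2

The discriminant of x^2 + (-4)*x + (-2) is b^2 - 4c = 16 - (-8) = 24. Since 24 is not a perfect square in Q, the polynomial is irreducible over Q. Its two roots generate a degree-2 extension, so [K:Q] = 2.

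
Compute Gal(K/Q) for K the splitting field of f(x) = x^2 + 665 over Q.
Gal(K/Q) = Z/2Z (cyclic of order 2)

x^2 + 665 is irreducible over Q since -665 is not a rational square. The splitting field Q(sqrt(-665)) has degree 2 over Q, and its unique nontrivial automorphism is sqrt(-665) ↦ -sqrt(-665). Hence Gal(Q(sqrt(-665))/Q) = Z/2Z.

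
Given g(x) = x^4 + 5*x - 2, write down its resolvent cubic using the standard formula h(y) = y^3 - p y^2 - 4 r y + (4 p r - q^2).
h(y) = y^3 + 8*y - 25

Identify coefficients: p = 0, q = 5, r = -2.
Plug into h(y) = y^3 - p y^2 - 4 r y + (4 p r - q^2):
  h(y) = y^3 - (0) y^2 - 4*(-2) y + (4*(0)*(-2) - (5)^2)
       = y^3 + (0) y^2 + (8) y + (-25).
Simplifying: h(y) = y^3 + 8*y - 25.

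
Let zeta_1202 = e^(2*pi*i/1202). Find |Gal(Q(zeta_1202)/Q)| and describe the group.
|Gal(Q(zeta_1202)/Q)| = phi(1202) = 600; group ≅ (Z/1202Z)^* ≅ Z/600Z

The n-th cyclotomic polynomial Φ_1202(x) is the minimal polynomial of zeta_1202 over Q and has degree phi(1202) = 600. So Q(zeta_1202) is a degree-600 Galois extension with Galois group (Z/1202Z)^*. By CRT, (Z/1202Z)^* ≅ (Z/2Z)^* × (Z/601Z)^*. Each prime-power unit group is (Z/2Z)^* ≅ trivial group (order 1); (Z/601Z)^* ≅ Z/600Z. Hence Gal(Q(zeta_1202)/Q) ≅ Z/600Z.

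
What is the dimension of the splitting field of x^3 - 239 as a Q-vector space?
[K:Q] = 6

x^3 - 239 has one real root r = 239^(1/3) and two complex roots r*zeta_3, r*zeta_3^2 where zeta_3 = e^(2*pi*i/3). The splitting field is Q(r, zeta_3). [Q(r):Q] = 3 and [Q(zeta_3):Q] = 2 with gcd = 1, so [Q(r, zeta_3):Q] = 3 * 2 = 6.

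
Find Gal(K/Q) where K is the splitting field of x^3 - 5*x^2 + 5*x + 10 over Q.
Gal(K/Q) = S_3 (symmetric group of order 6)

Compute the discriminant of x^3 + (-5)*x^2 + (5)*x + (10): Δ = -2075. Since Δ is not a rational square, the Galois group is not contained in A_3; it must be the full S_3 (irreducibility of the cubic rules out anything smaller).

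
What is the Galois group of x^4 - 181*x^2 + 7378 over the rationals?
Gal(K/Q) = V_4 (Klein four-group, Z/2Z × Z/2Z)

f factors as (x^2 - 119)(x^2 - 62), so the splitting field is K = Q(sqrt(119), sqrt(62)). The elements 119, 62, 7378 are all non-squares in Q, so sqrt(119) and sqrt(62) generate independent quadratic extensions. Thus [K:Q] = 4 and Gal(K/Q) is generated by the two order-2 automorphisms sqrt(119) ↦ -sqrt(119) and sqrt(62) ↦ -sqrt(62), giving V_4.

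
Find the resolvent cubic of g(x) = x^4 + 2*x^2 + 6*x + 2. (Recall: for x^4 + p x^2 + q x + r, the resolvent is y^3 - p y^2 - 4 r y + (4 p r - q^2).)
h(y) = y^3 - 2*y^2 - 8*y - 20

Identify coefficients: p = 2, q = 6, r = 2.
Plug into h(y) = y^3 - p y^2 - 4 r y + (4 p r - q^2):
  h(y) = y^3 - (2) y^2 - 4*(2) y + (4*(2)*(2) - (6)^2)
       = y^3 + (-2) y^2 + (-8) y + (-20).
Simplifying: h(y) = y^3 - 2*y^2 - 8*y - 20.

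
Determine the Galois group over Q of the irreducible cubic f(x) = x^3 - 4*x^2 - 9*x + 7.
Gal(K/Q) = S_3 (symmetric group of order 6)

Compute the discriminant of x^3 + (-4)*x^2 + (-9)*x + (7): Δ = 9217. Since Δ is not a rational square, the Galois group is not contained in A_3; it must be the full S_3 (irreducibility of the cubic rules out anything smaller).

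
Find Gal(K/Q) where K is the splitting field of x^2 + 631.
Gal(K/Q) = Z/2Z (cyclic of order 2)

x^2 + 631 is irreducible over Q since -631 is not a rational square. The splitting field Q(sqrt(-631)) has degree 2 over Q, and its unique nontrivial automorphism is sqrt(-631) ↦ -sqrt(-631). Hence Gal(Q(sqrt(-631))/Q) = Z/2Z.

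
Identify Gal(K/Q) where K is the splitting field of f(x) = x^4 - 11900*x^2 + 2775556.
Gal(K/Q) = Z/2Z (cyclic of order 2)

f factors as (x^2 - 238)(x^2 - 11662), so the splitting field is K = Q(sqrt(238), sqrt(11662)). The squarefree part of 238 is 238 and the squarefree part of 11662 is also 238, so sqrt(238) and sqrt(11662) are both rational multiples of sqrt(238). Hence Q(sqrt(238)) = Q(sqrt(11662)) = Q(sqrt(238)), and the splitting field collapses to a single degree-2 extension with Galois group Z/2Z.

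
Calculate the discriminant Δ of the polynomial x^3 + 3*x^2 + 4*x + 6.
Δ = -436

For x^3 + a x^2 + b x + c the discriminant is Δ = 18 a b c - 4 a^3 c + a^2 b^2 - 4 b^3 - 27 c^2.
Plug a = 3, b = 4, c = 6:
  18*(3)*(4)*(6) - 4*(3)^3*(6) + (3)^2*(4)^2 - 4*(4)^3 - 27*(6)^2
  = 1296 + (-648) + 144 + (-256) + (-972)
  = -436.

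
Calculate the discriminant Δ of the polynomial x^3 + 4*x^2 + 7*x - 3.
Δ = -1575

For x^3 + a x^2 + b x + c the discriminant is Δ = 18 a b c - 4 a^3 c + a^2 b^2 - 4 b^3 - 27 c^2.
Plug a = 4, b = 7, c = -3:
  18*(4)*(7)*(-3) - 4*(4)^3*(-3) + (4)^2*(7)^2 - 4*(7)^3 - 27*(-3)^2
  = -1512 + (768) + 784 + (-1372) + (-243)
  = -1575.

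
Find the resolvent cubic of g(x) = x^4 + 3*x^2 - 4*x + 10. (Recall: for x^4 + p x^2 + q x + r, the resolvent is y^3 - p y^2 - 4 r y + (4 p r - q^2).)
h(y) = y^3 - 3*y^2 - 40*y + 104

Identify coefficients: p = 3, q = -4, r = 10.
Plug into h(y) = y^3 - p y^2 - 4 r y + (4 p r - q^2):
  h(y) = y^3 - (3) y^2 - 4*(10) y + (4*(3)*(10) - (-4)^2)
       = y^3 + (-3) y^2 + (-40) y + (104).
Simplifying: h(y) = y^3 - 3*y^2 - 40*y + 104.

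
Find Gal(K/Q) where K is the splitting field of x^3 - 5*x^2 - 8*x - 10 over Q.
Gal(K/Q) = S_3 (symmetric group of order 6)

Compute the discriminant of x^3 + (-5)*x^2 + (-8)*x + (-10): Δ = -11252. Since Δ is not a rational square, the Galois group is not contained in A_3; it must be the full S_3 (irreducibility of the cubic rules out anything smaller).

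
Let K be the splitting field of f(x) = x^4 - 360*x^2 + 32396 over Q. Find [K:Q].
[K:Q] = 4

f factors as (x^2 - 182)(x^2 - 178); the splitting field is K = Q(sqrt(182), sqrt(178)). Since 182, 178, and 32396 are all non-squares in Q, the three subfields Q(sqrt(182)), Q(sqrt(178)), Q(sqrt(32396)) are distinct degree-2 extensions, so [K:Q] = 4 (Klein four Galois group).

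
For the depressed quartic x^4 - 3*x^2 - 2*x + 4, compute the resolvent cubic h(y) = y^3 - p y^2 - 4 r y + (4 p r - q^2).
h(y) = y^3 + 3*y^2 - 16*y - 52

Identify coefficients: p = -3, q = -2, r = 4.
Plug into h(y) = y^3 - p y^2 - 4 r y + (4 p r - q^2):
  h(y) = y^3 - (-3) y^2 - 4*(4) y + (4*(-3)*(4) - (-2)^2)
       = y^3 + (3) y^2 + (-16) y + (-52).
Simplifying: h(y) = y^3 + 3*y^2 - 16*y - 52.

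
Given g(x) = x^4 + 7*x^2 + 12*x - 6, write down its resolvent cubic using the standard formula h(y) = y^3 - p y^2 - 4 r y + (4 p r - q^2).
h(y) = y^3 - 7*y^2 + 24*y - 312

Identify coefficients: p = 7, q = 12, r = -6.
Plug into h(y) = y^3 - p y^2 - 4 r y + (4 p r - q^2):
  h(y) = y^3 - (7) y^2 - 4*(-6) y + (4*(7)*(-6) - (12)^2)
       = y^3 + (-7) y^2 + (24) y + (-312).
Simplifying: h(y) = y^3 - 7*y^2 + 24*y - 312.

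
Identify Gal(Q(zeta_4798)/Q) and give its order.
|Gal(Q(zeta_4798)/Q)| = phi(4798) = 2398; group ≅ (Z/4798Z)^* ≅ Z/2398Z

The n-th cyclotomic polynomial Φ_4798(x) is the minimal polynomial of zeta_4798 over Q and has degree phi(4798) = 2398. So Q(zeta_4798) is a degree-2398 Galois extension with Galois group (Z/4798Z)^*. By CRT, (Z/4798Z)^* ≅ (Z/2Z)^* × (Z/2399Z)^*. Each prime-power unit group is (Z/2Z)^* ≅ trivial group (order 1); (Z/2399Z)^* ≅ Z/2398Z. Hence Gal(Q(zeta_4798)/Q) ≅ Z/2398Z.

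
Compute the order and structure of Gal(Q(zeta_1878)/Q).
|Gal(Q(zeta_1878)/Q)| = phi(1878) = 624; group ≅ (Z/1878Z)^* ≅ Z/2Z × Z/312Z

The n-th cyclotomic polynomial Φ_1878(x) is the minimal polynomial of zeta_1878 over Q and has degree phi(1878) = 624. So Q(zeta_1878) is a degree-624 Galois extension with Galois group (Z/1878Z)^*. By CRT, (Z/1878Z)^* ≅ (Z/2Z)^* × (Z/3Z)^* × (Z/313Z)^*. Each prime-power unit group is (Z/2Z)^* ≅ trivial group (order 1); (Z/3Z)^* ≅ Z/2Z; (Z/313Z)^* ≅ Z/312Z. Hence Gal(Q(zeta_1878)/Q) ≅ Z/2Z × Z/312Z.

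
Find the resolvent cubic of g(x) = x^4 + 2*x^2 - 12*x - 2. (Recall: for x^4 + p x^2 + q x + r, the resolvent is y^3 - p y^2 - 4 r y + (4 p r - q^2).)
h(y) = y^3 - 2*y^2 + 8*y - 160

Identify coefficients: p = 2, q = -12, r = -2.
Plug into h(y) = y^3 - p y^2 - 4 r y + (4 p r - q^2):
  h(y) = y^3 - (2) y^2 - 4*(-2) y + (4*(2)*(-2) - (-12)^2)
       = y^3 + (-2) y^2 + (8) y + (-160).
Simplifying: h(y) = y^3 - 2*y^2 + 8*y - 160.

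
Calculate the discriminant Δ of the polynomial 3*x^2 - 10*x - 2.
Δ = 124

For a quadratic a x^2 + b x + c the discriminant is Δ = b^2 - 4ac = (-10)^2 - 4*(3)*(-2) = 100 - (-24) = 124.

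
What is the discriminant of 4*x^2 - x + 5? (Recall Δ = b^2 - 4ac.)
Δ = -79

For a quadratic a x^2 + b x + c the discriminant is Δ = b^2 - 4ac = (-1)^2 - 4*(4)*(5) = 1 - (80) = -79.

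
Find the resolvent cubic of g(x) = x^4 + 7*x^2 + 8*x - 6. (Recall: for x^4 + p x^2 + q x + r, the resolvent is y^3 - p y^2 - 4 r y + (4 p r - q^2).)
h(y) = y^3 - 7*y^2 + 24*y - 232

Identify coefficients: p = 7, q = 8, r = -6.
Plug into h(y) = y^3 - p y^2 - 4 r y + (4 p r - q^2):
  h(y) = y^3 - (7) y^2 - 4*(-6) y + (4*(7)*(-6) - (8)^2)
       = y^3 + (-7) y^2 + (24) y + (-232).
Simplifying: h(y) = y^3 - 7*y^2 + 24*y - 232.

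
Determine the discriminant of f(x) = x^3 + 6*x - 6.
Δ = -1836

For a depressed cubic x^3 + p x + q the discriminant is Δ = -4 p^3 - 27 q^2 = -4*(6)^3 - 27*(-6)^2 = -864 - 972 = -1836.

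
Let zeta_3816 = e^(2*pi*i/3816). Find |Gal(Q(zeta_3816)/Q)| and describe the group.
|Gal(Q(zeta_3816)/Q)| = phi(3816) = 1248; group ≅ (Z/3816Z)^* ≅ Z/2Z × Z/2Z × Z/6Z × Z/52Z

The n-th cyclotomic polynomial Φ_3816(x) is the minimal polynomial of zeta_3816 over Q and has degree phi(3816) = 1248. So Q(zeta_3816) is a degree-1248 Galois extension with Galois group (Z/3816Z)^*. By CRT, (Z/3816Z)^* ≅ (Z/8Z)^* × (Z/9Z)^* × (Z/53Z)^*. Each prime-power unit group is (Z/8Z)^* ≅ Z/2Z × Z/2Z; (Z/9Z)^* ≅ Z/6Z; (Z/53Z)^* ≅ Z/52Z. Hence Gal(Q(zeta_3816)/Q) ≅ Z/2Z × Z/2Z × Z/6Z × Z/52Z.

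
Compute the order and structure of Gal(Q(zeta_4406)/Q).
|Gal(Q(zeta_4406)/Q)| = phi(4406) = 2202; group ≅ (Z/4406Z)^* ≅ Z/2202Z

The n-th cyclotomic polynomial Φ_4406(x) is the minimal polynomial of zeta_4406 over Q and has degree phi(4406) = 2202. So Q(zeta_4406) is a degree-2202 Galois extension with Galois group (Z/4406Z)^*. By CRT, (Z/4406Z)^* ≅ (Z/2Z)^* × (Z/2203Z)^*. Each prime-power unit group is (Z/2Z)^* ≅ trivial group (order 1); (Z/2203Z)^* ≅ Z/2202Z. Hence Gal(Q(zeta_4406)/Q) ≅ Z/2202Z.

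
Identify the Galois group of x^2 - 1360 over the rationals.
Gal(K/Q) = Z/2Z (cyclic of order 2)

x^2 - 1360 is irreducible over Q since 1360 is not a rational square. The splitting field Q(sqrt(1360)) has degree 2 over Q, and its unique nontrivial automorphism is sqrt(1360) ↦ -sqrt(1360). Hence Gal(Q(sqrt(1360))/Q) = Z/2Z.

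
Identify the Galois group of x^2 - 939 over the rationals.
Gal(K/Q) = Z/2Z (cyclic of order 2)

x^2 - 939 is irreducible over Q since 939 is not a rational square. The splitting field Q(sqrt(939)) has degree 2 over Q, and its unique nontrivial automorphism is sqrt(939) ↦ -sqrt(939). Hence Gal(Q(sqrt(939))/Q) = Z/2Z.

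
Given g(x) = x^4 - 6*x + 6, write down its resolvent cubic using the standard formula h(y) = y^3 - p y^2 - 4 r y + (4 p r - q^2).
h(y) = y^3 - 24*y - 36

Identify coefficients: p = 0, q = -6, r = 6.
Plug into h(y) = y^3 - p y^2 - 4 r y + (4 p r - q^2):
  h(y) = y^3 - (0) y^2 - 4*(6) y + (4*(0)*(6) - (-6)^2)
       = y^3 + (0) y^2 + (-24) y + (-36).
Simplifying: h(y) = y^3 - 24*y - 36.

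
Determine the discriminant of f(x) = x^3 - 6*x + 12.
Δ = -3024

For a depressed cubic x^3 + p x + q the discriminant is Δ = -4 p^3 - 27 q^2 = -4*(-6)^3 - 27*(12)^2 = 864 - 3888 = -3024.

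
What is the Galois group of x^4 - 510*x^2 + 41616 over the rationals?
Gal(K/Q) = Z/2Z (cyclic of order 2)

f factors as (x^2 - 102)(x^2 - 408), so the splitting field is K = Q(sqrt(102), sqrt(408)). The squarefree part of 102 is 102 and the squarefree part of 408 is also 102, so sqrt(102) and sqrt(408) are both rational multiples of sqrt(102). Hence Q(sqrt(102)) = Q(sqrt(408)) = Q(sqrt(102)), and the splitting field collapses to a single degree-2 extension with Galois group Z/2Z.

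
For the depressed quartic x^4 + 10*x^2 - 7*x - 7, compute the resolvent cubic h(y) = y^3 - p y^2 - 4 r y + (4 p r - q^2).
h(y) = y^3 - 10*y^2 + 28*y - 329

Identify coefficients: p = 10, q = -7, r = -7.
Plug into h(y) = y^3 - p y^2 - 4 r y + (4 p r - q^2):
  h(y) = y^3 - (10) y^2 - 4*(-7) y + (4*(10)*(-7) - (-7)^2)
       = y^3 + (-10) y^2 + (28) y + (-329).
Simplifying: h(y) = y^3 - 10*y^2 + 28*y - 329.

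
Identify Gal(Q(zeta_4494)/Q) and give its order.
|Gal(Q(zeta_4494)/Q)| = phi(4494) = 1272; group ≅ (Z/4494Z)^* ≅ Z/2Z × Z/6Z × Z/106Z

The n-th cyclotomic polynomial Φ_4494(x) is the minimal polynomial of zeta_4494 over Q and has degree phi(4494) = 1272. So Q(zeta_4494) is a degree-1272 Galois extension with Galois group (Z/4494Z)^*. By CRT, (Z/4494Z)^* ≅ (Z/2Z)^* × (Z/3Z)^* × (Z/7Z)^* × (Z/107Z)^*. Each prime-power unit group is (Z/2Z)^* ≅ trivial group (order 1); (Z/3Z)^* ≅ Z/2Z; (Z/7Z)^* ≅ Z/6Z; (Z/107Z)^* ≅ Z/106Z. Hence Gal(Q(zeta_4494)/Q) ≅ Z/2Z × Z/6Z × Z/106Z.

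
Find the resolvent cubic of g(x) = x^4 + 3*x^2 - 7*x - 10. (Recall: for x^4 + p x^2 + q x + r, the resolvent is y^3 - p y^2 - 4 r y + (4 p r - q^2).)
h(y) = y^3 - 3*y^2 + 40*y - 169

Identify coefficients: p = 3, q = -7, r = -10.
Plug into h(y) = y^3 - p y^2 - 4 r y + (4 p r - q^2):
  h(y) = y^3 - (3) y^2 - 4*(-10) y + (4*(3)*(-10) - (-7)^2)
       = y^3 + (-3) y^2 + (40) y + (-169).
Simplifying: h(y) = y^3 - 3*y^2 + 40*y - 169.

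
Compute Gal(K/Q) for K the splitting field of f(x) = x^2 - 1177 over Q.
Gal(K/Q) = Z/2Z (cyclic of order 2)

x^2 - 1177 is irreducible over Q since 1177 is not a rational square. The splitting field Q(sqrt(1177)) has degree 2 over Q, and its unique nontrivial automorphism is sqrt(1177) ↦ -sqrt(1177). Hence Gal(Q(sqrt(1177))/Q) = Z/2Z.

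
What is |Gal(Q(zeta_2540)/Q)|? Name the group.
|Gal(Q(zeta_2540)/Q)| = phi(2540) = 1008; group ≅ (Z/2540Z)^* ≅ Z/2Z × Z/4Z × Z/126Z

The n-th cyclotomic polynomial Φ_2540(x) is the minimal polynomial of zeta_2540 over Q and has degree phi(2540) = 1008. So Q(zeta_2540) is a degree-1008 Galois extension with Galois group (Z/2540Z)^*. By CRT, (Z/2540Z)^* ≅ (Z/4Z)^* × (Z/5Z)^* × (Z/127Z)^*. Each prime-power unit group is (Z/4Z)^* ≅ Z/2Z; (Z/5Z)^* ≅ Z/4Z; (Z/127Z)^* ≅ Z/126Z. Hence Gal(Q(zeta_2540)/Q) ≅ Z/2Z × Z/4Z × Z/126Z.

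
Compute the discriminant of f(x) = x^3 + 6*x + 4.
Δ = -1296

For a depressed cubic x^3 + p x + q the discriminant is Δ = -4 p^3 - 27 q^2 = -4*(6)^3 - 27*(4)^2 = -864 - 432 = -1296.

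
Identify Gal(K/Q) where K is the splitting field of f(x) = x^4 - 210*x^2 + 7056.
Gal(K/Q) = Z/2Z (cyclic of order 2)

f factors as (x^2 - 42)(x^2 - 168), so the splitting field is K = Q(sqrt(42), sqrt(168)). The squarefree part of 42 is 42 and the squarefree part of 168 is also 42, so sqrt(42) and sqrt(168) are both rational multiples of sqrt(42). Hence Q(sqrt(42)) = Q(sqrt(168)) = Q(sqrt(42)), and the splitting field collapses to a single degree-2 extension with Galois group Z/2Z.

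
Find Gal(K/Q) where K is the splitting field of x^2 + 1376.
Gal(K/Q) = Z/2Z (cyclic of order 2)

x^2 + 1376 is irreducible over Q since -1376 is not a rational square. The splitting field Q(sqrt(-1376)) has degree 2 over Q, and its unique nontrivial automorphism is sqrt(-1376) ↦ -sqrt(-1376). Hence Gal(Q(sqrt(-1376))/Q) = Z/2Z.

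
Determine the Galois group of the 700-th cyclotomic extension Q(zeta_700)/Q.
|Gal(Q(zeta_700)/Q)| = phi(700) = 240; group ≅ (Z/700Z)^* ≅ Z/2Z × Z/6Z × Z/20Z

The n-th cyclotomic polynomial Φ_700(x) is the minimal polynomial of zeta_700 over Q and has degree phi(700) = 240. So Q(zeta_700) is a degree-240 Galois extension with Galois group (Z/700Z)^*. By CRT, (Z/700Z)^* ≅ (Z/4Z)^* × (Z/25Z)^* × (Z/7Z)^*. Each prime-power unit group is (Z/4Z)^* ≅ Z/2Z; (Z/25Z)^* ≅ Z/20Z; (Z/7Z)^* ≅ Z/6Z. Hence Gal(Q(zeta_700)/Q) ≅ Z/2Z × Z/6Z × Z/20Z.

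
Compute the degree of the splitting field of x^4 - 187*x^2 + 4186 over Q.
[K:Q] = 4

f factors as (x^2 - 26)(x^2 - 161); the splitting field is K = Q(sqrt(26), sqrt(161)). Since 26, 161, and 4186 are all non-squares in Q, the three subfields Q(sqrt(26)), Q(sqrt(161)), Q(sqrt(4186)) are distinct degree-2 extensions, so [K:Q] = 4 (Klein four Galois group).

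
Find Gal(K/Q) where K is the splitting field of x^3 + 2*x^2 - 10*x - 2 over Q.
Gal(K/Q) = S_3 (symmetric group of order 6)

Compute the discriminant of x^3 + (2)*x^2 + (-10)*x + (-2): Δ = 5076. Since Δ is not a rational square, the Galois group is not contained in A_3; it must be the full S_3 (irreducibility of the cubic rules out anything smaller).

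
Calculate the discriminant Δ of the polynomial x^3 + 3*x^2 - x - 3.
Δ = 256

For x^3 + a x^2 + b x + c the discriminant is Δ = 18 a b c - 4 a^3 c + a^2 b^2 - 4 b^3 - 27 c^2.
Plug a = 3, b = -1, c = -3:
  18*(3)*(-1)*(-3) - 4*(3)^3*(-3) + (3)^2*(-1)^2 - 4*(-1)^3 - 27*(-3)^2
  = 162 + (324) + 9 + (4) + (-243)
  = 256.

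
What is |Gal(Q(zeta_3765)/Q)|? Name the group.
|Gal(Q(zeta_3765)/Q)| = phi(3765) = 2000; group ≅ (Z/3765Z)^* ≅ Z/2Z × Z/4Z × Z/250Z

The n-th cyclotomic polynomial Φ_3765(x) is the minimal polynomial of zeta_3765 over Q and has degree phi(3765) = 2000. So Q(zeta_3765) is a degree-2000 Galois extension with Galois group (Z/3765Z)^*. By CRT, (Z/3765Z)^* ≅ (Z/3Z)^* × (Z/5Z)^* × (Z/251Z)^*. Each prime-power unit group is (Z/3Z)^* ≅ Z/2Z; (Z/5Z)^* ≅ Z/4Z; (Z/251Z)^* ≅ Z/250Z. Hence Gal(Q(zeta_3765)/Q) ≅ Z/2Z × Z/4Z × Z/250Z.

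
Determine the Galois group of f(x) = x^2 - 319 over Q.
Gal(K/Q) = Z/2Z (cyclic of order 2)

x^2 - 319 is irreducible over Q since 319 is not a rational square. The splitting field Q(sqrt(319)) has degree 2 over Q, and its unique nontrivial automorphism is sqrt(319) ↦ -sqrt(319). Hence Gal(Q(sqrt(319))/Q) = Z/2Z.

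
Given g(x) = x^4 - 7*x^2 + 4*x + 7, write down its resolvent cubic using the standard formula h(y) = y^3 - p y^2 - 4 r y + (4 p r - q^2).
h(y) = y^3 + 7*y^2 - 28*y - 212

Identify coefficients: p = -7, q = 4, r = 7.
Plug into h(y) = y^3 - p y^2 - 4 r y + (4 p r - q^2):
  h(y) = y^3 - (-7) y^2 - 4*(7) y + (4*(-7)*(7) - (4)^2)
       = y^3 + (7) y^2 + (-28) y + (-212).
Simplifying: h(y) = y^3 + 7*y^2 - 28*y - 212.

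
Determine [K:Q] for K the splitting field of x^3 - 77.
[K:Q] = 6

x^3 - 77 has one real root r = 77^(1/3) and two complex roots r*zeta_3, r*zeta_3^2 where zeta_3 = e^(2*pi*i/3). The splitting field is Q(r, zeta_3). [Q(r):Q] = 3 and [Q(zeta_3):Q] = 2 with gcd = 1, so [Q(r, zeta_3):Q] = 3 * 2 = 6.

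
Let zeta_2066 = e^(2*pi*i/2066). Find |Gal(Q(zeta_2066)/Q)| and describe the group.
|Gal(Q(zeta_2066)/Q)| = phi(2066) = 1032; group ≅ (Z/2066Z)^* ≅ Z/1032Z

The n-th cyclotomic polynomial Φ_2066(x) is the minimal polynomial of zeta_2066 over Q and has degree phi(2066) = 1032. So Q(zeta_2066) is a degree-1032 Galois extension with Galois group (Z/2066Z)^*. By CRT, (Z/2066Z)^* ≅ (Z/2Z)^* × (Z/1033Z)^*. Each prime-power unit group is (Z/2Z)^* ≅ trivial group (order 1); (Z/1033Z)^* ≅ Z/1032Z. Hence Gal(Q(zeta_2066)/Q) ≅ Z/1032Z.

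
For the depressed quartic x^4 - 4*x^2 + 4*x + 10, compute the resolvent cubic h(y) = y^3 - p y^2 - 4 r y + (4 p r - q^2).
h(y) = y^3 + 4*y^2 - 40*y - 176

Identify coefficients: p = -4, q = 4, r = 10.
Plug into h(y) = y^3 - p y^2 - 4 r y + (4 p r - q^2):
  h(y) = y^3 - (-4) y^2 - 4*(10) y + (4*(-4)*(10) - (4)^2)
       = y^3 + (4) y^2 + (-40) y + (-176).
Simplifying: h(y) = y^3 + 4*y^2 - 40*y - 176.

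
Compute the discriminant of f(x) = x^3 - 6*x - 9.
Δ = -1323

For a depressed cubic x^3 + p x + q the discriminant is Δ = -4 p^3 - 27 q^2 = -4*(-6)^3 - 27*(-9)^2 = 864 - 2187 = -1323.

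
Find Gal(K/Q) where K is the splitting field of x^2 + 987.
Gal(K/Q) = Z/2Z (cyclic of order 2)

x^2 + 987 is irreducible over Q since -987 is not a rational square. The splitting field Q(sqrt(-987)) has degree 2 over Q, and its unique nontrivial automorphism is sqrt(-987) ↦ -sqrt(-987). Hence Gal(Q(sqrt(-987))/Q) = Z/2Z.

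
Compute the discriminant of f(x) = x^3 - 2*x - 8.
Δ = -1696

For a depressed cubic x^3 + p x + q the discriminant is Δ = -4 p^3 - 27 q^2 = -4*(-2)^3 - 27*(-8)^2 = 32 - 1728 = -1696.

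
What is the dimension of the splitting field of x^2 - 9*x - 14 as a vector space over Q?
[K:Q] = 2

The discriminant of x^2 + (-9)*x + (-14) is b^2 - 4c = 81 - (-56) = 137. Since 137 is not a perfect square in Q, the polynomial is irreducible over Q. Its two roots generate a degree-2 extension, so [K:Q] = 2.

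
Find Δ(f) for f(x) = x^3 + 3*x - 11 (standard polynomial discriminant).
Δ = -3375

For a depressed cubic x^3 + p x + q the discriminant is Δ = -4 p^3 - 27 q^2 = -4*(3)^3 - 27*(-11)^2 = -108 - 3267 = -3375.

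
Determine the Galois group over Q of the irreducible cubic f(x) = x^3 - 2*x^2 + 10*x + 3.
Gal(K/Q) = S_3 (symmetric group of order 6)

Compute the discriminant of x^3 + (-2)*x^2 + (10)*x + (3): Δ = -4827. Since Δ is not a rational square, the Galois group is not contained in A_3; it must be the full S_3 (irreducibility of the cubic rules out anything smaller).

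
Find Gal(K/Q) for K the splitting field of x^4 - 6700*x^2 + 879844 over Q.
Gal(K/Q) = Z/2Z (cyclic of order 2)

f factors as (x^2 - 6566)(x^2 - 134), so the splitting field is K = Q(sqrt(6566), sqrt(134)). The squarefree part of 6566 is 134 and the squarefree part of 134 is also 134, so sqrt(6566) and sqrt(134) are both rational multiples of sqrt(134). Hence Q(sqrt(6566)) = Q(sqrt(134)) = Q(sqrt(134)), and the splitting field collapses to a single degree-2 extension with Galois group Z/2Z.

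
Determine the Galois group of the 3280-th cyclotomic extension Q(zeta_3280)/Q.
|Gal(Q(zeta_3280)/Q)| = phi(3280) = 1280; group ≅ (Z/3280Z)^* ≅ Z/2Z × Z/4Z × Z/4Z × Z/40Z

The n-th cyclotomic polynomial Φ_3280(x) is the minimal polynomial of zeta_3280 over Q and has degree phi(3280) = 1280. So Q(zeta_3280) is a degree-1280 Galois extension with Galois group (Z/3280Z)^*. By CRT, (Z/3280Z)^* ≅ (Z/16Z)^* × (Z/5Z)^* × (Z/41Z)^*. Each prime-power unit group is (Z/16Z)^* ≅ Z/2Z × Z/4Z; (Z/5Z)^* ≅ Z/4Z; (Z/41Z)^* ≅ Z/40Z. Hence Gal(Q(zeta_3280)/Q) ≅ Z/2Z × Z/4Z × Z/4Z × Z/40Z.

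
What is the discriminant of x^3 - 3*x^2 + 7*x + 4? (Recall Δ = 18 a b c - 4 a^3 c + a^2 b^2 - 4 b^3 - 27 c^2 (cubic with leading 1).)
Δ = -2443

For x^3 + a x^2 + b x + c the discriminant is Δ = 18 a b c - 4 a^3 c + a^2 b^2 - 4 b^3 - 27 c^2.
Plug a = -3, b = 7, c = 4:
  18*(-3)*(7)*(4) - 4*(-3)^3*(4) + (-3)^2*(7)^2 - 4*(7)^3 - 27*(4)^2
  = -1512 + (432) + 441 + (-1372) + (-432)
  = -2443.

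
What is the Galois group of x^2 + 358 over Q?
Gal(K/Q) = Z/2Z (cyclic of order 2)

x^2 + 358 is irreducible over Q since -358 is not a rational square. The splitting field Q(sqrt(-358)) has degree 2 over Q, and its unique nontrivial automorphism is sqrt(-358) ↦ -sqrt(-358). Hence Gal(Q(sqrt(-358))/Q) = Z/2Z.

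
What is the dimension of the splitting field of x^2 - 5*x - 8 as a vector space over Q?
[K:Q] = 2

The discriminant of x^2 + (-5)*x + (-8) is b^2 - 4c = 25 - (-32) = 57. Since 57 is not a perfect square in Q, the polynomial is irreducible over Q. Its two roots generate a degree-2 extension, so [K:Q] = 2.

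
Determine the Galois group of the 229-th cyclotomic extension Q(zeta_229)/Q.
|Gal(Q(zeta_229)/Q)| = phi(229) = 228; group ≅ (Z/229Z)^* ≅ Z/228Z

The n-th cyclotomic polynomial Φ_229(x) is the minimal polynomial of zeta_229 over Q and has degree phi(229) = 228. So Q(zeta_229) is a degree-228 Galois extension with Galois group (Z/229Z)^*. (Z/229Z)^* is cyclic since 229 is an odd prime power (or 4). Hence Gal(Q(zeta_229)/Q) ≅ Z/228Z.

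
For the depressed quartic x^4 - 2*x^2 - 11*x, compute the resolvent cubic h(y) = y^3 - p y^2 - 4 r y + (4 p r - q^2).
h(y) = y^3 + 2*y^2 - 121

Identify coefficients: p = -2, q = -11, r = 0.
Plug into h(y) = y^3 - p y^2 - 4 r y + (4 p r - q^2):
  h(y) = y^3 - (-2) y^2 - 4*(0) y + (4*(-2)*(0) - (-11)^2)
       = y^3 + (2) y^2 + (0) y + (-121).
Simplifying: h(y) = y^3 + 2*y^2 - 121.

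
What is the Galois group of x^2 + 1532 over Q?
Gal(K/Q) = Z/2Z (cyclic of order 2)

x^2 + 1532 is irreducible over Q since -1532 is not a rational square. The splitting field Q(sqrt(-1532)) has degree 2 over Q, and its unique nontrivial automorphism is sqrt(-1532) ↦ -sqrt(-1532). Hence Gal(Q(sqrt(-1532))/Q) = Z/2Z.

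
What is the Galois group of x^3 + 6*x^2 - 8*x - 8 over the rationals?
Gal(K/Q) = S_3 (symmetric group of order 6)

Compute the discriminant of x^3 + (6)*x^2 + (-8)*x + (-8): Δ = 16448. Since Δ is not a rational square, the Galois group is not contained in A_3; it must be the full S_3 (irreducibility of the cubic rules out anything smaller).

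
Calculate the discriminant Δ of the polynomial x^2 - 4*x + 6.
Δ = -8

For a quadratic a x^2 + b x + c the discriminant is Δ = b^2 - 4ac = (-4)^2 - 4*(1)*(6) = 16 - (24) = -8.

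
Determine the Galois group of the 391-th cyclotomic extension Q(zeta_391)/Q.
|Gal(Q(zeta_391)/Q)| = phi(391) = 352; group ≅ (Z/391Z)^* ≅ Z/16Z × Z/22Z

The n-th cyclotomic polynomial Φ_391(x) is the minimal polynomial of zeta_391 over Q and has degree phi(391) = 352. So Q(zeta_391) is a degree-352 Galois extension with Galois group (Z/391Z)^*. By CRT, (Z/391Z)^* ≅ (Z/17Z)^* × (Z/23Z)^*. Each prime-power unit group is (Z/17Z)^* ≅ Z/16Z; (Z/23Z)^* ≅ Z/22Z. Hence Gal(Q(zeta_391)/Q) ≅ Z/16Z × Z/22Z.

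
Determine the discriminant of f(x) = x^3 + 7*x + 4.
Δ = -1804

For a depressed cubic x^3 + p x + q the discriminant is Δ = -4 p^3 - 27 q^2 = -4*(7)^3 - 27*(4)^2 = -1372 - 432 = -1804.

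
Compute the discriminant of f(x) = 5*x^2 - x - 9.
Δ = 181

For a quadratic a x^2 + b x + c the discriminant is Δ = b^2 - 4ac = (-1)^2 - 4*(5)*(-9) = 1 - (-180) = 181.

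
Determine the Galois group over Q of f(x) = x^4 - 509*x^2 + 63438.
Gal(K/Q) = V_4 (Klein four-group, Z/2Z × Z/2Z)

f factors as (x^2 - 218)(x^2 - 291), so the splitting field is K = Q(sqrt(218), sqrt(291)). The elements 218, 291, 63438 are all non-squares in Q, so sqrt(218) and sqrt(291) generate independent quadratic extensions. Thus [K:Q] = 4 and Gal(K/Q) is generated by the two order-2 automorphisms sqrt(218) ↦ -sqrt(218) and sqrt(291) ↦ -sqrt(291), giving V_4.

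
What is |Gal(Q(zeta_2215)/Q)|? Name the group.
|Gal(Q(zeta_2215)/Q)| = phi(2215) = 1768; group ≅ (Z/2215Z)^* ≅ Z/4Z × Z/442Z

The n-th cyclotomic polynomial Φ_2215(x) is the minimal polynomial of zeta_2215 over Q and has degree phi(2215) = 1768. So Q(zeta_2215) is a degree-1768 Galois extension with Galois group (Z/2215Z)^*. By CRT, (Z/2215Z)^* ≅ (Z/5Z)^* × (Z/443Z)^*. Each prime-power unit group is (Z/5Z)^* ≅ Z/4Z; (Z/443Z)^* ≅ Z/442Z. Hence Gal(Q(zeta_2215)/Q) ≅ Z/4Z × Z/442Z.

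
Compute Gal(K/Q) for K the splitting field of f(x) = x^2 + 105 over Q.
Gal(K/Q) = Z/2Z (cyclic of order 2)

x^2 + 105 is irreducible over Q since -105 is not a rational square. The splitting field Q(sqrt(-105)) has degree 2 over Q, and its unique nontrivial automorphism is sqrt(-105) ↦ -sqrt(-105). Hence Gal(Q(sqrt(-105))/Q) = Z/2Z.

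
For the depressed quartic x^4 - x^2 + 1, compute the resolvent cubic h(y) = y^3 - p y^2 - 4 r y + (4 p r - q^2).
h(y) = y^3 + y^2 - 4*y - 4

Identify coefficients: p = -1, q = 0, r = 1.
Plug into h(y) = y^3 - p y^2 - 4 r y + (4 p r - q^2):
  h(y) = y^3 - (-1) y^2 - 4*(1) y + (4*(-1)*(1) - (0)^2)
       = y^3 + (1) y^2 + (-4) y + (-4).
Simplifying: h(y) = y^3 + y^2 - 4*y - 4.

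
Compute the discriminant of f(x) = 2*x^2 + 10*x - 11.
Δ = 188

For a quadratic a x^2 + b x + c the discriminant is Δ = b^2 - 4ac = (10)^2 - 4*(2)*(-11) = 100 - (-88) = 188.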